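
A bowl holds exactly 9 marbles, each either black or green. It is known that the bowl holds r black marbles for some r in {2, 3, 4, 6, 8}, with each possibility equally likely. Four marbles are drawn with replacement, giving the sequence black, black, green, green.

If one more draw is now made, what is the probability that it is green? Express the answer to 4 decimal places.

Under each hypothesis, the probability of the observed sequence is: P(data | r = 2) = (2/9)(2/9)(7/9)(7/9) = 0.029873; P(data | r = 3) = (3/9)(3/9)(6/9)(6/9) = 0.049383; P(data | r = 4) = (4/9)(4/9)(5/9)(5/9) = 0.060966; P(data | r = 6) = (6/9)(6/9)(3/9)(3/9) = 0.049383; P(data | r = 8) = (8/9)(8/9)(1/9)(1/9) = 0.0097546.
Weighting by the prior gives 1/5 · 0.029873 = 0.0059747, 1/5 · 0.049383 = 0.0098765, 1/5 · 0.060966 = 0.012193, 1/5 · 0.049383 = 0.0098765, 1/5 · 0.0097546 = 0.0019509; summing to 0.039872.
Dividing through by the total gives posterior P(r = 2 | data) = 0.14985, P(r = 3 | data) = 0.24771, P(r = 4 | data) = 0.30581, P(r = 6 | data) = 0.24771, P(r = 8 | data) = 0.04893.
So P(green next | data) = Σ P(green next | H) P(H | data) = (7/9)(0.14985) + (2/3)(0.24771) + (5/9)(0.30581) + (1/3)(0.24771) + (1/9)(0.04893) = 0.53959.

0.5396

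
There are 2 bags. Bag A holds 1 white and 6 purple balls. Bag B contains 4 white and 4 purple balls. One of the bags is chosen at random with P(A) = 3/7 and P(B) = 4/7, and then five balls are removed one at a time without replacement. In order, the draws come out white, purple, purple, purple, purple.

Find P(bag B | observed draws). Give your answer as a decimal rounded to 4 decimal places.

0.1176

Compute the likelihood of the observed sequence for each case: P(data | bag A) = (1/7)(6/6)(5/5)(4/4)(3/3) = 1/7; P(data | bag B) = (4/8)(4/7)(3/6)(2/5)(1/4) = 1/70.
The prior-weighted likelihoods are 3/7 · 1/7 = 3/49, 4/7 · 1/70 = 2/245; these sum to 17/245.
By Bayes' rule, P(bag B | data) = (2/245) / (17/245) = 2/17.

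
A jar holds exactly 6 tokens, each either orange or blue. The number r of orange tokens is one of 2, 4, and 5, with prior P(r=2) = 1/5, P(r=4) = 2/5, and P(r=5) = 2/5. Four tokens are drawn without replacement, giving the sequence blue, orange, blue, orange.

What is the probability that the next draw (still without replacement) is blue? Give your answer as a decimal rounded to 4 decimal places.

Compute the likelihood of the observed sequence for each case: P(data | r = 2) = (4/6)(2/5)(3/4)(1/3) = 1/15; P(data | r = 4) = (2/6)(4/5)(1/4)(3/3) = 1/15; P(data | r = 5) = (1/6)(5/5)(0/4) = 0.
Weighting by the prior gives 1/5 · 1/15 = 1/75, 2/5 · 1/15 = 2/75, 2/5 · 0 = 0; these sum to 1/25.
The posterior is then P(r = 2 | data) = 1/3, P(r = 4 | data) = 2/3, P(r = 5 | data) = 0.
So P(blue next | data) = Σ P(blue next | H) P(H | data) = (1)(1/3) + (0)(2/3) = 1/3.

0.3333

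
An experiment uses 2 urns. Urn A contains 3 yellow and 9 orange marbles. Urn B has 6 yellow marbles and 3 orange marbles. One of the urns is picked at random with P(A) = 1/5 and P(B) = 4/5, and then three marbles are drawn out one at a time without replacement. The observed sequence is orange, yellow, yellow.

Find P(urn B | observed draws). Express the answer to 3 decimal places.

For each hypothesis, P(data | H) works out to: P(data | urn A) = (9/12)(3/11)(2/10) = 0.040909; P(data | urn B) = (3/9)(6/8)(5/7) = 0.17857.
Multiplying each by its prior: 1/5 · 0.040909 = 0.0081818, 4/5 · 0.17857 = 0.14286; summing to 0.15104.
By Bayes' rule, P(urn B | data) = (0.14286) / (0.15104) = 0.94583.

0.946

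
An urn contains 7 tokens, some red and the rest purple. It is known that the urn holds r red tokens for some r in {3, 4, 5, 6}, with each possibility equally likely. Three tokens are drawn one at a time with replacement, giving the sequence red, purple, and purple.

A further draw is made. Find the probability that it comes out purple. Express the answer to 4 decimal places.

0.4494

Under each hypothesis, the probability of the observed sequence is: P(data | r = 3) = (3/7)(4/7)(4/7) = 48/343; P(data | r = 4) = (4/7)(3/7)(3/7) = 36/343; P(data | r = 5) = (5/7)(2/7)(2/7) = 20/343; P(data | r = 6) = (6/7)(1/7)(1/7) = 6/343.
Multiplying each by its prior: 1/4 · 48/343 = 12/343, 1/4 · 36/343 = 9/343, 1/4 · 20/343 = 5/343, 1/4 · 6/343 = 3/686; summing to 55/686.
Normalising, the posterior is P(r = 3 | data) = 24/55, P(r = 4 | data) = 18/55, P(r = 5 | data) = 2/11, P(r = 6 | data) = 3/55.
So P(purple next | data) = Σ P(purple next | H) P(H | data) = (4/7)(24/55) + (3/7)(18/55) + (2/7)(2/11) + (1/7)(3/55) = 173/385.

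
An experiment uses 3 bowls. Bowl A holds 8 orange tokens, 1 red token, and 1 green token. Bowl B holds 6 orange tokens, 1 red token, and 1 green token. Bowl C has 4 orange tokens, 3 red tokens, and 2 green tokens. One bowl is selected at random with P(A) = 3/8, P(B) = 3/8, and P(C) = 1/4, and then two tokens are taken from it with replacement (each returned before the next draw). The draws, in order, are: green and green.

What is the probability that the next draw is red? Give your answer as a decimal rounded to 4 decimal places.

Under each hypothesis, the probability of the observed sequence is: P(data | bowl A) = (1/10)(1/10) = 0.01; P(data | bowl B) = (1/8)(1/8) = 0.015625; P(data | bowl C) = (2/9)(2/9) = 0.049383.
The prior-weighted likelihoods are 3/8 · 0.01 = 0.00375, 3/8 · 0.015625 = 0.0058594, 1/4 · 0.049383 = 0.012346; these sum to 0.021955.
Dividing through by the total gives posterior P(bowl A | data) = 0.1708, P(bowl B | data) = 0.26688, P(bowl C | data) = 0.56232.
So P(red next | data) = Σ P(red next | H) P(H | data) = (1/10)(0.1708) + (1/8)(0.26688) + (1/3)(0.56232) = 0.23788.

0.2379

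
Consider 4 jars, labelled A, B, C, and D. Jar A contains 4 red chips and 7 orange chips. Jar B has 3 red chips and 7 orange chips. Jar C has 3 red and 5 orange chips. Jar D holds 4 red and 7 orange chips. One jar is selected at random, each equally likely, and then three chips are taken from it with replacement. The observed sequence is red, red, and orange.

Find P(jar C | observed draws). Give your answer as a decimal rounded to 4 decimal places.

The likelihood of the observed sequence under each hypothesis: P(data | jar A) = (4/11)(4/11)(7/11) = 0.084147; P(data | jar B) = (3/10)(3/10)(7/10) = 0.063; P(data | jar C) = (3/8)(3/8)(5/8) = 0.087891; P(data | jar D) = (4/11)(4/11)(7/11) = 0.084147.
Multiplying each by its prior: 1/4 · 0.084147 = 0.021037, 1/4 · 0.063 = 0.01575, 1/4 · 0.087891 = 0.021973, 1/4 · 0.084147 = 0.021037; these sum to 0.079796.
Hence P(jar C | data) = (0.021973) / (0.079796) = 0.27536.

0.2754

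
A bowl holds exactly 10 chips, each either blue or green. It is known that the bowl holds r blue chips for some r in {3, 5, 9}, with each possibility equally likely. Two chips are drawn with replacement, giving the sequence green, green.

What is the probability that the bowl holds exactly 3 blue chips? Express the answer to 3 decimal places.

0.653

The likelihood of the observed sequence under each hypothesis: P(data | r = 3) = (7/10)(7/10) = 49/100; P(data | r = 5) = (5/10)(5/10) = 1/4; P(data | r = 9) = (1/10)(1/10) = 1/100.
Multiplying each by its prior: 1/3 · 49/100 = 49/300, 1/3 · 1/4 = 1/12, 1/3 · 1/100 = 1/300; with total 1/4.
By Bayes' rule, P(r = 3 | data) = (49/300) / (1/4) = 49/75.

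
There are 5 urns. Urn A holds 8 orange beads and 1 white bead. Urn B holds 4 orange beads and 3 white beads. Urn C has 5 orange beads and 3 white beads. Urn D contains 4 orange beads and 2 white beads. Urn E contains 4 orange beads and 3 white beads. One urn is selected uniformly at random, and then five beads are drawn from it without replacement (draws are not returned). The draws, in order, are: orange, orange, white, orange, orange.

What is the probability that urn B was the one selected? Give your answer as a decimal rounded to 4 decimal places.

0.0990

Under each hypothesis, the probability of the observed sequence is: P(data | urn A) = (8/9)(7/8)(1/7)(6/6)(5/5) = 0.11111; P(data | urn B) = (4/7)(3/6)(3/5)(2/4)(1/3) = 0.028571; P(data | urn C) = (5/8)(4/7)(3/6)(3/5)(2/4) = 0.053571; P(data | urn D) = (4/6)(3/5)(2/4)(2/3)(1/2) = 0.066667; P(data | urn E) = (4/7)(3/6)(3/5)(2/4)(1/3) = 0.028571.
Weighting by the prior gives 1/5 · 0.11111 = 0.022222, 1/5 · 0.028571 = 0.0057143, 1/5 · 0.053571 = 0.010714, 1/5 · 0.066667 = 0.013333, 1/5 · 0.028571 = 0.0057143; with total 0.057698.
By Bayes' rule, P(urn B | data) = (0.0057143) / (0.057698) = 0.099037.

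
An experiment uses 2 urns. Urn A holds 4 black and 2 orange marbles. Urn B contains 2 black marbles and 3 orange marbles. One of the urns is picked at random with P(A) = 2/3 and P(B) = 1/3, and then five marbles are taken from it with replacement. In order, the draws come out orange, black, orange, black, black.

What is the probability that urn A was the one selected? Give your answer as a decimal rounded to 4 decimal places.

0.7408

For each hypothesis, P(data | H) works out to: P(data | urn A) = (2/6)(4/6)(2/6)(4/6)(4/6) = 0.032922; P(data | urn B) = (3/5)(2/5)(3/5)(2/5)(2/5) = 0.02304.
Weighting by the prior gives 2/3 · 0.032922 = 0.021948, 1/3 · 0.02304 = 0.00768; these sum to 0.029628.
Therefore the posterior P(urn A | data) = (0.021948) / (0.029628) = 0.74078.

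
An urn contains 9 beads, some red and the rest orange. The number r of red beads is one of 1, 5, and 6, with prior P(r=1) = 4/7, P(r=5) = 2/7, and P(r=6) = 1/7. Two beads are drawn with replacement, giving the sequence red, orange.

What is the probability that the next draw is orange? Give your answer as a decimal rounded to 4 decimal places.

The likelihood of the observed sequence under each hypothesis: P(data | r = 1) = (1/9)(8/9) = 8/81; P(data | r = 5) = (5/9)(4/9) = 20/81; P(data | r = 6) = (6/9)(3/9) = 2/9.
Multiplying each by its prior: 4/7 · 8/81 = 32/567, 2/7 · 20/81 = 40/567, 1/7 · 2/9 = 2/63; these sum to 10/63.
Normalising, the posterior is P(r = 1 | data) = 16/45, P(r = 5 | data) = 4/9, P(r = 6 | data) = 1/5.
So P(orange next | data) = Σ P(orange next | H) P(H | data) = (8/9)(16/45) + (4/9)(4/9) + (1/3)(1/5) = 47/81.

0.5802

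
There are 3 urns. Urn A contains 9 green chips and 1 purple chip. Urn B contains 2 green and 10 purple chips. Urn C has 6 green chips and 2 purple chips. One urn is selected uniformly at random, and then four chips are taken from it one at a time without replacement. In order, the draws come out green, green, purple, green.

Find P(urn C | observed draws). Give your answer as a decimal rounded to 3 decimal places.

0.588

Under each hypothesis, the probability of the observed sequence is: P(data | urn A) = (9/10)(8/9)(1/8)(7/7) = 1/10; P(data | urn B) = (2/12)(1/11)(10/10)(0/9) = 0; P(data | urn C) = (6/8)(5/7)(2/6)(4/5) = 1/7.
The prior-weighted likelihoods are 1/3 · 1/10 = 1/30, 1/3 · 0 = 0, 1/3 · 1/7 = 1/21; with total 17/210.
Hence P(urn C | data) = (1/21) / (17/210) = 10/17.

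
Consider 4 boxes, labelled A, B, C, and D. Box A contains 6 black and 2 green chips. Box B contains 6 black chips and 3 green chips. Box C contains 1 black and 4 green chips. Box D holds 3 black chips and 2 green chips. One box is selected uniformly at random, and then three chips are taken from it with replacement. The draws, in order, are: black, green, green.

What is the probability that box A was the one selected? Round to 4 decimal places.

0.1359

The likelihood of the observed sequence under each hypothesis: P(data | box A) = (6/8)(2/8)(2/8) = 0.046875; P(data | box B) = (6/9)(3/9)(3/9) = 0.074074; P(data | box C) = (1/5)(4/5)(4/5) = 0.128; P(data | box D) = (3/5)(2/5)(2/5) = 0.096.
Weighting by the prior gives 1/4 · 0.046875 = 0.011719, 1/4 · 0.074074 = 0.018519, 1/4 · 0.128 = 0.032, 1/4 · 0.096 = 0.024; with total 0.086237.
Therefore the posterior P(box A | data) = (0.011719) / (0.086237) = 0.13589.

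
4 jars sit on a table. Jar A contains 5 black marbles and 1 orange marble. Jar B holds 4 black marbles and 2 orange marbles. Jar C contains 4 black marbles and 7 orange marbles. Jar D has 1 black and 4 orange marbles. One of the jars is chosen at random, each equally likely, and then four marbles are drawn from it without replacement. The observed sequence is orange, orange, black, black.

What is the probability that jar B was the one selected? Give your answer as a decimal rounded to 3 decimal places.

The likelihood of the observed sequence under each hypothesis: P(data | jar A) = (1/6)(0/5) = 0; P(data | jar B) = (2/6)(1/5)(4/4)(3/3) = 0.066667; P(data | jar C) = (7/11)(6/10)(4/9)(3/8) = 0.063636; P(data | jar D) = (4/5)(3/4)(1/3)(0/2) = 0.
Weighting by the prior gives 1/4 · 0 = 0, 1/4 · 0.066667 = 0.016667, 1/4 · 0.063636 = 0.015909, 1/4 · 0 = 0; summing to 0.032576.
By Bayes' rule, P(jar B | data) = (0.016667) / (0.032576) = 0.51163.

0.512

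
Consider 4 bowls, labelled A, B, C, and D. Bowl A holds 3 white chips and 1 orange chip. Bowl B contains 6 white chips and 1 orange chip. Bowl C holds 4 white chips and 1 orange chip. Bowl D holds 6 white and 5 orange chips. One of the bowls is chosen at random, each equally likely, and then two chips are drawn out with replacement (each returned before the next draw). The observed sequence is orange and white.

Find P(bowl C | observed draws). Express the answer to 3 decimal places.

For each hypothesis, P(data | H) works out to: P(data | bowl A) = (1/4)(3/4) = 0.1875; P(data | bowl B) = (1/7)(6/7) = 0.12245; P(data | bowl C) = (1/5)(4/5) = 0.16; P(data | bowl D) = (5/11)(6/11) = 0.24793.
Weighting by the prior gives 1/4 · 0.1875 = 0.046875, 1/4 · 0.12245 = 0.030612, 1/4 · 0.16 = 0.04, 1/4 · 0.24793 = 0.061983; these sum to 0.17947.
Therefore the posterior P(bowl C | data) = (0.04) / (0.17947) = 0.22288.

0.223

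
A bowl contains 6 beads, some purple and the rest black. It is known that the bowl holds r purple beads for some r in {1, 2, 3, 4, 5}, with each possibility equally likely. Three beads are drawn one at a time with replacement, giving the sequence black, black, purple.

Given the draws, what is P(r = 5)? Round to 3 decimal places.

For each hypothesis, P(data | H) works out to: P(data | r = 1) = (5/6)(5/6)(1/6) = 25/216; P(data | r = 2) = (4/6)(4/6)(2/6) = 4/27; P(data | r = 3) = (3/6)(3/6)(3/6) = 1/8; P(data | r = 4) = (2/6)(2/6)(4/6) = 2/27; P(data | r = 5) = (1/6)(1/6)(5/6) = 5/216.
Multiplying each by its prior: 1/5 · 25/216 = 5/216, 1/5 · 4/27 = 4/135, 1/5 · 1/8 = 1/40, 1/5 · 2/27 = 2/135, 1/5 · 5/216 = 1/216; these sum to 7/72.
By Bayes' rule, P(r = 5 | data) = (1/216) / (7/72) = 1/21.

0.048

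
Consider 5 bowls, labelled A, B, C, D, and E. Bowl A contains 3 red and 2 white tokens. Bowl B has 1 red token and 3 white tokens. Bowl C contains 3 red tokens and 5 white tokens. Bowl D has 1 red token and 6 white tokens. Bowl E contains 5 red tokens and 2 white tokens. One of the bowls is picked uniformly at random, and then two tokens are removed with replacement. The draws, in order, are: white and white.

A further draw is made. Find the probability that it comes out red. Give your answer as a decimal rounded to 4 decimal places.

Compute the likelihood of the observed sequence for each case: P(data | bowl A) = (2/5)(2/5) = 0.16; P(data | bowl B) = (3/4)(3/4) = 0.5625; P(data | bowl C) = (5/8)(5/8) = 0.39062; P(data | bowl D) = (6/7)(6/7) = 0.73469; P(data | bowl E) = (2/7)(2/7) = 0.081633.
The prior-weighted likelihoods are 1/5 · 0.16 = 0.032, 1/5 · 0.5625 = 0.1125, 1/5 · 0.39062 = 0.078125, 1/5 · 0.73469 = 0.14694, 1/5 · 0.081633 = 0.016327; with total 0.38589.
Dividing through by the total gives posterior P(bowl A | data) = 0.082925, P(bowl B | data) = 0.29153, P(bowl C | data) = 0.20245, P(bowl D | data) = 0.38078, P(bowl E | data) = 0.042309.
The predictive probability is P(red next | data) = (3/5)(0.082925) + (1/4)(0.29153) + (3/8)(0.20245) + (1/7)(0.38078) + (5/7)(0.042309) = 0.28318.

0.2832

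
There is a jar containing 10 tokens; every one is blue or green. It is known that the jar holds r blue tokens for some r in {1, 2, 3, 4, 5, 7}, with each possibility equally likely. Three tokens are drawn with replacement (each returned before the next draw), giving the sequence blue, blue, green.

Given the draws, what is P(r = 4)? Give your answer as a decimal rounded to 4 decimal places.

For each hypothesis, P(data | H) works out to: P(data | r = 1) = (1/10)(1/10)(9/10) = 0.009; P(data | r = 2) = (2/10)(2/10)(8/10) = 0.032; P(data | r = 3) = (3/10)(3/10)(7/10) = 0.063; P(data | r = 4) = (4/10)(4/10)(6/10) = 0.096; P(data | r = 5) = (5/10)(5/10)(5/10) = 0.125; P(data | r = 7) = (7/10)(7/10)(3/10) = 0.147.
Weighting by the prior gives 1/6 · 0.009 = 0.0015, 1/6 · 0.032 = 0.0053333, 1/6 · 0.063 = 0.0105, 1/6 · 0.096 = 0.016, 1/6 · 0.125 = 0.020833, 1/6 · 0.147 = 0.0245; with total 0.078667.
By Bayes' rule, P(r = 4 | data) = (0.016) / (0.078667) = 0.20339.

0.2034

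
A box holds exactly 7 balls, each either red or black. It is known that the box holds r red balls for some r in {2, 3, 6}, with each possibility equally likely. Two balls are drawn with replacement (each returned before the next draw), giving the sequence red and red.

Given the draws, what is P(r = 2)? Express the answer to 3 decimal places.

For each hypothesis, P(data | H) works out to: P(data | r = 2) = (2/7)(2/7) = 4/49; P(data | r = 3) = (3/7)(3/7) = 9/49; P(data | r = 6) = (6/7)(6/7) = 36/49.
Weighting by the prior gives 1/3 · 4/49 = 4/147, 1/3 · 9/49 = 3/49, 1/3 · 36/49 = 12/49; summing to 1/3.
By Bayes' rule, P(r = 2 | data) = (4/147) / (1/3) = 4/49.

0.082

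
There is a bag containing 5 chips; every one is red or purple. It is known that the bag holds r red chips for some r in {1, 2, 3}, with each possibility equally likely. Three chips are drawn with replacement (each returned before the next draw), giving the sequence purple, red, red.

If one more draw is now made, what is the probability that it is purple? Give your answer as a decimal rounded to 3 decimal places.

Under each hypothesis, the probability of the observed sequence is: P(data | r = 1) = (4/5)(1/5)(1/5) = 4/125; P(data | r = 2) = (3/5)(2/5)(2/5) = 12/125; P(data | r = 3) = (2/5)(3/5)(3/5) = 18/125.
The prior-weighted likelihoods are 1/3 · 4/125 = 4/375, 1/3 · 12/125 = 4/125, 1/3 · 18/125 = 6/125; these sum to 34/375.
Normalising, the posterior is P(r = 1 | data) = 2/17, P(r = 2 | data) = 6/17, P(r = 3 | data) = 9/17.
The predictive probability is P(purple next | data) = (4/5)(2/17) + (3/5)(6/17) + (2/5)(9/17) = 44/85.

0.518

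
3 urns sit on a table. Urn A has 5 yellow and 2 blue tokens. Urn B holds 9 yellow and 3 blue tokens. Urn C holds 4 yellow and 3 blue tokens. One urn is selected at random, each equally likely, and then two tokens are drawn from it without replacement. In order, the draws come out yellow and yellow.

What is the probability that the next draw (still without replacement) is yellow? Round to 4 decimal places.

0.5980

Compute the likelihood of the observed sequence for each case: P(data | urn A) = (5/7)(4/6) = 10/21; P(data | urn B) = (9/12)(8/11) = 6/11; P(data | urn C) = (4/7)(3/6) = 2/7.
Multiplying each by its prior: 1/3 · 10/21 = 10/63, 1/3 · 6/11 = 2/11, 1/3 · 2/7 = 2/21; summing to 302/693.
Dividing through by the total gives posterior P(urn A | data) = 0.36424, P(urn B | data) = 0.41722, P(urn C | data) = 0.21854.
The predictive probability is P(yellow next | data) = (3/5)(0.36424) + (7/10)(0.41722) + (2/5)(0.21854) = 0.59801.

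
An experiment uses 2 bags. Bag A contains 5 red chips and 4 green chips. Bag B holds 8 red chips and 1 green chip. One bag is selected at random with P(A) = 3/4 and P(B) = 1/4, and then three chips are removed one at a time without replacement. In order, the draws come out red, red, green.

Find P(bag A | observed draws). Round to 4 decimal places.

The likelihood of the observed sequence under each hypothesis: P(data | bag A) = (5/9)(4/8)(4/7) = 10/63; P(data | bag B) = (8/9)(7/8)(1/7) = 1/9.
Multiplying each by its prior: 3/4 · 10/63 = 5/42, 1/4 · 1/9 = 1/36; with total 37/252.
Hence P(bag A | data) = (5/42) / (37/252) = 30/37.

0.8108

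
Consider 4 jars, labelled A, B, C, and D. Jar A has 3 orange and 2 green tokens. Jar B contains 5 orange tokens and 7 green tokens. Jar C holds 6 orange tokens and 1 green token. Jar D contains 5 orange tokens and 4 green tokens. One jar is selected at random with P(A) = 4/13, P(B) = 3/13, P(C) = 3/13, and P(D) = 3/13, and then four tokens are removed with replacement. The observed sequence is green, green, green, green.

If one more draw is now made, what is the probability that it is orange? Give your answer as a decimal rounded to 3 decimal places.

0.479

The likelihood of the observed sequence under each hypothesis: P(data | jar A) = (2/5)(2/5)(2/5)(2/5) = 0.0256; P(data | jar B) = (7/12)(7/12)(7/12)(7/12) = 0.11579; P(data | jar C) = (1/7)(1/7)(1/7)(1/7) = 0.00041649; P(data | jar D) = (4/9)(4/9)(4/9)(4/9) = 0.039018.
The prior-weighted likelihoods are 4/13 · 0.0256 = 0.0078769, 3/13 · 0.11579 = 0.026721, 3/13 · 0.00041649 = 9.6114e-05, 3/13 · 0.039018 = 0.0090043; summing to 0.043698.
Normalising, the posterior is P(jar A | data) = 0.18026, P(jar B | data) = 0.61148, P(jar C | data) = 0.0021995, P(jar D | data) = 0.20606.
The predictive probability is P(orange next | data) = (3/5)(0.18026) + (5/12)(0.61148) + (6/7)(0.0021995) + (5/9)(0.20606) = 0.4793.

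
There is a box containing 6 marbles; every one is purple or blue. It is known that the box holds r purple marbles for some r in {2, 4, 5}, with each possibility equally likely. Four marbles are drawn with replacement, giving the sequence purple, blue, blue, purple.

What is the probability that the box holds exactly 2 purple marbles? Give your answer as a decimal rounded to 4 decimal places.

Under each hypothesis, the probability of the observed sequence is: P(data | r = 2) = (2/6)(4/6)(4/6)(2/6) = 0.049383; P(data | r = 4) = (4/6)(2/6)(2/6)(4/6) = 0.049383; P(data | r = 5) = (5/6)(1/6)(1/6)(5/6) = 0.01929.
The prior-weighted likelihoods are 1/3 · 0.049383 = 0.016461, 1/3 · 0.049383 = 0.016461, 1/3 · 0.01929 = 0.00643; summing to 0.039352.
Hence P(r = 2 | data) = (0.016461) / (0.039352) = 0.4183.

0.4183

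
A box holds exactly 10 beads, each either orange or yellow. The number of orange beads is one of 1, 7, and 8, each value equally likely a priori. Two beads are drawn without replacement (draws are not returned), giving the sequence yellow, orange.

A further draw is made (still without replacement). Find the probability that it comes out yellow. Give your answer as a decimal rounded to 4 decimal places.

Under each hypothesis, the probability of the observed sequence is: P(data | r = 1) = (9/10)(1/9) = 1/10; P(data | r = 7) = (3/10)(7/9) = 7/30; P(data | r = 8) = (2/10)(8/9) = 8/45.
The prior-weighted likelihoods are 1/3 · 1/10 = 1/30, 1/3 · 7/30 = 7/90, 1/3 · 8/45 = 8/135; summing to 23/135.
Dividing through by the total gives posterior P(r = 1 | data) = 9/46, P(r = 7 | data) = 21/46, P(r = 8 | data) = 8/23.
The predictive probability is P(yellow next | data) = (1)(9/46) + (1/4)(21/46) + (1/8)(8/23) = 65/184.

0.3533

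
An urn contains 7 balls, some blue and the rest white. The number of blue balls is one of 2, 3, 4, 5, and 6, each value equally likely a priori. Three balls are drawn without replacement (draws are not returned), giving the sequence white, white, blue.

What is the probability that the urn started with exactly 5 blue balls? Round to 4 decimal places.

Compute the likelihood of the observed sequence for each case: P(data | r = 2) = (5/7)(4/6)(2/5) = 4/21; P(data | r = 3) = (4/7)(3/6)(3/5) = 6/35; P(data | r = 4) = (3/7)(2/6)(4/5) = 4/35; P(data | r = 5) = (2/7)(1/6)(5/5) = 1/21; P(data | r = 6) = (1/7)(0/6) = 0.
The prior-weighted likelihoods are 1/5 · 4/21 = 4/105, 1/5 · 6/35 = 6/175, 1/5 · 4/35 = 4/175, 1/5 · 1/21 = 1/105, 1/5 · 0 = 0; with total 11/105.
Hence P(r = 5 | data) = (1/105) / (11/105) = 1/11.

0.0909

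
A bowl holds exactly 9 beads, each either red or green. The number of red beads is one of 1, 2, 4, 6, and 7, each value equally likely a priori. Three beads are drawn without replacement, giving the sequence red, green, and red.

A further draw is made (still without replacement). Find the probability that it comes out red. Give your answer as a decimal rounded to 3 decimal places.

For each hypothesis, P(data | H) works out to: P(data | r = 1) = (1/9)(8/8)(0/7) = 0; P(data | r = 2) = (2/9)(7/8)(1/7) = 1/36; P(data | r = 4) = (4/9)(5/8)(3/7) = 5/42; P(data | r = 6) = (6/9)(3/8)(5/7) = 5/28; P(data | r = 7) = (7/9)(2/8)(6/7) = 1/6.
Multiplying each by its prior: 1/5 · 0 = 0, 1/5 · 1/36 = 1/180, 1/5 · 5/42 = 1/42, 1/5 · 5/28 = 1/28, 1/5 · 1/6 = 1/30; these sum to 31/315.
Normalising, the posterior is P(r = 1 | data) = 0, P(r = 2 | data) = 7/124, P(r = 4 | data) = 15/62, P(r = 6 | data) = 45/124, P(r = 7 | data) = 21/62.
The predictive probability is P(red next | data) = (0)(7/124) + (1/3)(15/62) + (2/3)(45/124) + (5/6)(21/62) = 75/124.

0.605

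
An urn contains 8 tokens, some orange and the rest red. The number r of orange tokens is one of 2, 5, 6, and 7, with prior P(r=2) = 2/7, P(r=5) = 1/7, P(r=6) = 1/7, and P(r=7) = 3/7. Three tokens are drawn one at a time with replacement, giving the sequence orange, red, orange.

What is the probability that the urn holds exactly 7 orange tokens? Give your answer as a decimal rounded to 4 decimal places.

0.4298

For each hypothesis, P(data | H) works out to: P(data | r = 2) = (2/8)(6/8)(2/8) = 0.046875; P(data | r = 5) = (5/8)(3/8)(5/8) = 0.14648; P(data | r = 6) = (6/8)(2/8)(6/8) = 0.14062; P(data | r = 7) = (7/8)(1/8)(7/8) = 0.095703.
The prior-weighted likelihoods are 2/7 · 0.046875 = 0.013393, 1/7 · 0.14648 = 0.020926, 1/7 · 0.14062 = 0.020089, 3/7 · 0.095703 = 0.041016; summing to 0.095424.
Hence P(r = 7 | data) = (0.041016) / (0.095424) = 0.42982.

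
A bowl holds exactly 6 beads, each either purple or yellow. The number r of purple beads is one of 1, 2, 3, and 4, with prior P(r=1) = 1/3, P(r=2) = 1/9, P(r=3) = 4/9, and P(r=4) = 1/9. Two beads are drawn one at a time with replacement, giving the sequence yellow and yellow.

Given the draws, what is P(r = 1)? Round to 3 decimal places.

0.573

Under each hypothesis, the probability of the observed sequence is: P(data | r = 1) = (5/6)(5/6) = 25/36; P(data | r = 2) = (4/6)(4/6) = 4/9; P(data | r = 3) = (3/6)(3/6) = 1/4; P(data | r = 4) = (2/6)(2/6) = 1/9.
The prior-weighted likelihoods are 1/3 · 25/36 = 25/108, 1/9 · 4/9 = 4/81, 4/9 · 1/4 = 1/9, 1/9 · 1/9 = 1/81; with total 131/324.
Hence P(r = 1 | data) = (25/108) / (131/324) = 75/131.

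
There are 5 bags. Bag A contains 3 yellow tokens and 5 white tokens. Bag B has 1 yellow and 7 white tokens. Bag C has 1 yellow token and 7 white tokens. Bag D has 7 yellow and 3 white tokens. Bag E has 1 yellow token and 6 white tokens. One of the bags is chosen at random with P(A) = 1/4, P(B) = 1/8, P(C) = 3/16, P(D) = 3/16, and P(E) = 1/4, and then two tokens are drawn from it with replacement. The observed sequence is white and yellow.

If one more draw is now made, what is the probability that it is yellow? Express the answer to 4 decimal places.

For each hypothesis, P(data | H) works out to: P(data | bag A) = (5/8)(3/8) = 0.23438; P(data | bag B) = (7/8)(1/8) = 0.10938; P(data | bag C) = (7/8)(1/8) = 0.10938; P(data | bag D) = (3/10)(7/10) = 0.21; P(data | bag E) = (6/7)(1/7) = 0.12245.
Weighting by the prior gives 1/4 · 0.23438 = 0.058594, 1/8 · 0.10938 = 0.013672, 3/16 · 0.10938 = 0.020508, 3/16 · 0.21 = 0.039375, 1/4 · 0.12245 = 0.030612; these sum to 0.16276.
Dividing through by the total gives posterior P(bag A | data) = 0.36, P(bag B | data) = 0.084, P(bag C | data) = 0.126, P(bag D | data) = 0.24192, P(bag E | data) = 0.18808.
So P(yellow next | data) = Σ P(yellow next | H) P(H | data) = (3/8)(0.36) + (1/8)(0.084) + (1/8)(0.126) + (7/10)(0.24192) + (1/7)(0.18808) = 0.35746.

0.3575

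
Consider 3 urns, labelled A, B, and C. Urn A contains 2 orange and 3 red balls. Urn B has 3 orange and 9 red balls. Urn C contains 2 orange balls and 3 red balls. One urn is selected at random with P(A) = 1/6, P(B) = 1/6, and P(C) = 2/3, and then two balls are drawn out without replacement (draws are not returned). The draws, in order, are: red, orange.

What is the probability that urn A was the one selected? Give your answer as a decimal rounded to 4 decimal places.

For each hypothesis, P(data | H) works out to: P(data | urn A) = (3/5)(2/4) = 3/10; P(data | urn B) = (9/12)(3/11) = 9/44; P(data | urn C) = (3/5)(2/4) = 3/10.
Multiplying each by its prior: 1/6 · 3/10 = 1/20, 1/6 · 9/44 = 3/88, 2/3 · 3/10 = 1/5; summing to 25/88.
Therefore the posterior P(urn A | data) = (1/20) / (25/88) = 22/125.

0.1760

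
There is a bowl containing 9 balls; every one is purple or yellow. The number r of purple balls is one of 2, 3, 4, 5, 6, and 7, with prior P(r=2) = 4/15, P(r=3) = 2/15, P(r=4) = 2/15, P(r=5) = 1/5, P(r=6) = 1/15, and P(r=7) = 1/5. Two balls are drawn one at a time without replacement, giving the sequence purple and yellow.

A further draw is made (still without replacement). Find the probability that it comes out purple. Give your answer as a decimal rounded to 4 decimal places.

0.4705

For each hypothesis, P(data | H) works out to: P(data | r = 2) = (2/9)(7/8) = 7/36; P(data | r = 3) = (3/9)(6/8) = 1/4; P(data | r = 4) = (4/9)(5/8) = 5/18; P(data | r = 5) = (5/9)(4/8) = 5/18; P(data | r = 6) = (6/9)(3/8) = 1/4; P(data | r = 7) = (7/9)(2/8) = 7/36.
Multiplying each by its prior: 4/15 · 7/36 = 7/135, 2/15 · 1/4 = 1/30, 2/15 · 5/18 = 1/27, 1/5 · 5/18 = 1/18, 1/15 · 1/4 = 1/60, 1/5 · 7/36 = 7/180; summing to 7/30.
Normalising, the posterior is P(r = 2 | data) = 2/9, P(r = 3 | data) = 1/7, P(r = 4 | data) = 10/63, P(r = 5 | data) = 5/21, P(r = 6 | data) = 1/14, P(r = 7 | data) = 1/6.
The predictive probability is P(purple next | data) = (1/7)(2/9) + (2/7)(1/7) + (3/7)(10/63) + (4/7)(5/21) + (5/7)(1/14) + (6/7)(1/6) = 415/882.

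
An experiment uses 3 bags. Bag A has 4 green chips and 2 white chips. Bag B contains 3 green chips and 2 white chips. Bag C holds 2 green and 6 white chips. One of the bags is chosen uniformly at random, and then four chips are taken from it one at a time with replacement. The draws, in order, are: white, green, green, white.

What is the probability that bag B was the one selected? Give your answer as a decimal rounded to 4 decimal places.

Compute the likelihood of the observed sequence for each case: P(data | bag A) = (2/6)(4/6)(4/6)(2/6) = 0.049383; P(data | bag B) = (2/5)(3/5)(3/5)(2/5) = 0.0576; P(data | bag C) = (6/8)(2/8)(2/8)(6/8) = 0.035156.
Weighting by the prior gives 1/3 · 0.049383 = 0.016461, 1/3 · 0.0576 = 0.0192, 1/3 · 0.035156 = 0.011719; summing to 0.04738.
So P(bag B | data) = (0.0192) / (0.04738) = 0.40524.

0.4052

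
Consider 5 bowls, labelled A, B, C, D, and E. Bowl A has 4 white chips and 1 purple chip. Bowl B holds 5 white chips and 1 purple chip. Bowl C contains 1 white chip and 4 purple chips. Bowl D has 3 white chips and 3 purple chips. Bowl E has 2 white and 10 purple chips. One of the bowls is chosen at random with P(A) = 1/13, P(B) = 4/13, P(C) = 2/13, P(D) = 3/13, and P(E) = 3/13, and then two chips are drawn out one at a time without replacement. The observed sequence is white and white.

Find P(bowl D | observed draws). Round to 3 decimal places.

0.153

Under each hypothesis, the probability of the observed sequence is: P(data | bowl A) = (4/5)(3/4) = 0.6; P(data | bowl B) = (5/6)(4/5) = 0.66667; P(data | bowl C) = (1/5)(0/4) = 0; P(data | bowl D) = (3/6)(2/5) = 0.2; P(data | bowl E) = (2/12)(1/11) = 0.015152.
The prior-weighted likelihoods are 1/13 · 0.6 = 0.046154, 4/13 · 0.66667 = 0.20513, 2/13 · 0 = 0, 3/13 · 0.2 = 0.046154, 3/13 · 0.015152 = 0.0034965; with total 0.30093.
Hence P(bowl D | data) = (0.046154) / (0.30093) = 0.15337.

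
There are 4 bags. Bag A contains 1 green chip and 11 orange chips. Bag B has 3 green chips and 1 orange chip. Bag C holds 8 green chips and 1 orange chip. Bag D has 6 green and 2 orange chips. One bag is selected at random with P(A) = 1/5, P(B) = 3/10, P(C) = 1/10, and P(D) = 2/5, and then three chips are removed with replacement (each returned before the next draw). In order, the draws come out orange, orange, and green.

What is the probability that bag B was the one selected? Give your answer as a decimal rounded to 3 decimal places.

0.293

Compute the likelihood of the observed sequence for each case: P(data | bag A) = (11/12)(11/12)(1/12) = 0.070023; P(data | bag B) = (1/4)(1/4)(3/4) = 0.046875; P(data | bag C) = (1/9)(1/9)(8/9) = 0.010974; P(data | bag D) = (2/8)(2/8)(6/8) = 0.046875.
Multiplying each by its prior: 1/5 · 0.070023 = 0.014005, 3/10 · 0.046875 = 0.014063, 1/10 · 0.010974 = 0.0010974, 2/5 · 0.046875 = 0.01875; with total 0.047915.
Hence P(bag B | data) = (0.014063) / (0.047915) = 0.29349.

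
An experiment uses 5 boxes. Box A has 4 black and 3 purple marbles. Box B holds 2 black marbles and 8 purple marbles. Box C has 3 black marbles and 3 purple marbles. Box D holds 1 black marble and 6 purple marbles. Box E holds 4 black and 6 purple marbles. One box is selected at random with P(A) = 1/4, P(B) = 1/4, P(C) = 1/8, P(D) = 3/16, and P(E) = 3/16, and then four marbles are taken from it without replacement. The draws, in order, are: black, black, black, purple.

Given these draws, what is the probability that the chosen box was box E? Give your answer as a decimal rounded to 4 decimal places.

The likelihood of the observed sequence under each hypothesis: P(data | box A) = (4/7)(3/6)(2/5)(3/4) = 0.085714; P(data | box B) = (2/10)(1/9)(0/8) = 0; P(data | box C) = (3/6)(2/5)(1/4)(3/3) = 0.05; P(data | box D) = (1/7)(0/6) = 0; P(data | box E) = (4/10)(3/9)(2/8)(6/7) = 0.028571.
The prior-weighted likelihoods are 1/4 · 0.085714 = 0.021429, 1/4 · 0 = 0, 1/8 · 0.05 = 0.00625, 3/16 · 0 = 0, 3/16 · 0.028571 = 0.0053571; with total 0.033036.
Hence P(box E | data) = (0.0053571) / (0.033036) = 0.16216.

0.1622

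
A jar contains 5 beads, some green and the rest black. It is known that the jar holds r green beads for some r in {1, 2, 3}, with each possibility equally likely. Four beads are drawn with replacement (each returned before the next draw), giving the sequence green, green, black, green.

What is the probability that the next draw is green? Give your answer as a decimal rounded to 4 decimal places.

0.5220

Under each hypothesis, the probability of the observed sequence is: P(data | r = 1) = (1/5)(1/5)(4/5)(1/5) = 0.0064; P(data | r = 2) = (2/5)(2/5)(3/5)(2/5) = 0.0384; P(data | r = 3) = (3/5)(3/5)(2/5)(3/5) = 0.0864.
The prior-weighted likelihoods are 1/3 · 0.0064 = 0.0021333, 1/3 · 0.0384 = 0.0128, 1/3 · 0.0864 = 0.0288; these sum to 0.043733.
Normalising, the posterior is P(r = 1 | data) = 0.04878, P(r = 2 | data) = 0.29268, P(r = 3 | data) = 0.65854.
The predictive probability is P(green next | data) = (1/5)(0.04878) + (2/5)(0.29268) + (3/5)(0.65854) = 0.52195.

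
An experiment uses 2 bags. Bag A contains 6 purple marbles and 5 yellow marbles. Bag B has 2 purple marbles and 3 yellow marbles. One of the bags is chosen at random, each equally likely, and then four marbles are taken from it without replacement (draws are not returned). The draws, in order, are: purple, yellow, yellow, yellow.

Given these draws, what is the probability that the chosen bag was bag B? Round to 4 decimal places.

For each hypothesis, P(data | H) works out to: P(data | bag A) = (6/11)(5/10)(4/9)(3/8) = 1/22; P(data | bag B) = (2/5)(3/4)(2/3)(1/2) = 1/10.
The prior-weighted likelihoods are 1/2 · 1/22 = 1/44, 1/2 · 1/10 = 1/20; these sum to 4/55.
Hence P(bag B | data) = (1/20) / (4/55) = 11/16.

0.6875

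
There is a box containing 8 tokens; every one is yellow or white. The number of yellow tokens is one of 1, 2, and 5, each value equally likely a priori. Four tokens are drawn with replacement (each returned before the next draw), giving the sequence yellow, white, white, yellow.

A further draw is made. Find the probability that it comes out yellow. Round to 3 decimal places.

Under each hypothesis, the probability of the observed sequence is: P(data | r = 1) = (1/8)(7/8)(7/8)(1/8) = 0.011963; P(data | r = 2) = (2/8)(6/8)(6/8)(2/8) = 0.035156; P(data | r = 5) = (5/8)(3/8)(3/8)(5/8) = 0.054932.
Weighting by the prior gives 1/3 · 0.011963 = 0.0039876, 1/3 · 0.035156 = 0.011719, 1/3 · 0.054932 = 0.018311; with total 0.034017.
The posterior is then P(r = 1 | data) = 0.11722, P(r = 2 | data) = 0.3445, P(r = 5 | data) = 0.53828.
So P(yellow next | data) = Σ P(yellow next | H) P(H | data) = (1/8)(0.11722) + (1/4)(0.3445) + (5/8)(0.53828) = 0.4372.

0.437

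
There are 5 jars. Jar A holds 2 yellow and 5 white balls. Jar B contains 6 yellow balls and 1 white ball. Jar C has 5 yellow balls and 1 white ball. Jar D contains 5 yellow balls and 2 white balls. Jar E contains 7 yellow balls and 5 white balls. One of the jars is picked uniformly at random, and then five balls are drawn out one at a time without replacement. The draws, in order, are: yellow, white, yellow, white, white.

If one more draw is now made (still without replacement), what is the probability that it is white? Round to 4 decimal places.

0.7445

Under each hypothesis, the probability of the observed sequence is: P(data | jar A) = (2/7)(5/6)(1/5)(4/4)(3/3) = 0.047619; P(data | jar B) = (6/7)(1/6)(5/5)(0/4) = 0; P(data | jar C) = (5/6)(1/5)(4/4)(0/3) = 0; P(data | jar D) = (5/7)(2/6)(4/5)(1/4)(0/3) = 0; P(data | jar E) = (7/12)(5/11)(6/10)(4/9)(3/8) = 0.026515.
Weighting by the prior gives 1/5 · 0.047619 = 0.0095238, 1/5 · 0 = 0, 1/5 · 0 = 0, 1/5 · 0 = 0, 1/5 · 0.026515 = 0.005303; with total 0.014827.
Normalising, the posterior is P(jar A | data) = 0.64234, P(jar B | data) = 0, P(jar C | data) = 0, P(jar D | data) = 0, P(jar E | data) = 0.35766.
So P(white next | data) = Σ P(white next | H) P(H | data) = (1)(0.64234) + (2/7)(0.35766) = 0.74453.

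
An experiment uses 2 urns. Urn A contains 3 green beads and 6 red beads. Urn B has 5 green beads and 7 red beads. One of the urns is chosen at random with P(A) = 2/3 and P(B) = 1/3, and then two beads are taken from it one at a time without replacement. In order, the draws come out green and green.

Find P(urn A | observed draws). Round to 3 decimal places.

For each hypothesis, P(data | H) works out to: P(data | urn A) = (3/9)(2/8) = 1/12; P(data | urn B) = (5/12)(4/11) = 5/33.
Multiplying each by its prior: 2/3 · 1/12 = 1/18, 1/3 · 5/33 = 5/99; with total 7/66.
By Bayes' rule, P(urn A | data) = (1/18) / (7/66) = 11/21.

0.524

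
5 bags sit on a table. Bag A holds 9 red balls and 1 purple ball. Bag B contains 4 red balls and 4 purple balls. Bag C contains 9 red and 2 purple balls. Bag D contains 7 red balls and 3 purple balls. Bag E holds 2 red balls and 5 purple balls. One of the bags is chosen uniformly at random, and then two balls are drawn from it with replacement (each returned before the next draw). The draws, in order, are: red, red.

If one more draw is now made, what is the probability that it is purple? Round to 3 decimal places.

Compute the likelihood of the observed sequence for each case: P(data | bag A) = (9/10)(9/10) = 0.81; P(data | bag B) = (4/8)(4/8) = 0.25; P(data | bag C) = (9/11)(9/11) = 0.66942; P(data | bag D) = (7/10)(7/10) = 0.49; P(data | bag E) = (2/7)(2/7) = 0.081633.
Weighting by the prior gives 1/5 · 0.81 = 0.162, 1/5 · 0.25 = 0.05, 1/5 · 0.66942 = 0.13388, 1/5 · 0.49 = 0.098, 1/5 · 0.081633 = 0.016327; summing to 0.46021.
Dividing through by the total gives posterior P(bag A | data) = 0.35201, P(bag B | data) = 0.10865, P(bag C | data) = 0.29092, P(bag D | data) = 0.21295, P(bag E | data) = 0.035476.
So P(purple next | data) = Σ P(purple next | H) P(H | data) = (1/10)(0.35201) + (1/2)(0.10865) + (2/11)(0.29092) + (3/10)(0.21295) + (5/7)(0.035476) = 0.23164.

0.232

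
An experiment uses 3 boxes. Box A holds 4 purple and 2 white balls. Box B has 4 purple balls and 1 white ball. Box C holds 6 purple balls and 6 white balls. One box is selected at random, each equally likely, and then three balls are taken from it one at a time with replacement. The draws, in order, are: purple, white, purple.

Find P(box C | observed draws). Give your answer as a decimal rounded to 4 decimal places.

The likelihood of the observed sequence under each hypothesis: P(data | box A) = (4/6)(2/6)(4/6) = 0.14815; P(data | box B) = (4/5)(1/5)(4/5) = 0.128; P(data | box C) = (6/12)(6/12)(6/12) = 0.125.
Weighting by the prior gives 1/3 · 0.14815 = 0.049383, 1/3 · 0.128 = 0.042667, 1/3 · 0.125 = 0.041667; summing to 0.13372.
Therefore the posterior P(box C | data) = (0.041667) / (0.13372) = 0.31161.

0.3116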